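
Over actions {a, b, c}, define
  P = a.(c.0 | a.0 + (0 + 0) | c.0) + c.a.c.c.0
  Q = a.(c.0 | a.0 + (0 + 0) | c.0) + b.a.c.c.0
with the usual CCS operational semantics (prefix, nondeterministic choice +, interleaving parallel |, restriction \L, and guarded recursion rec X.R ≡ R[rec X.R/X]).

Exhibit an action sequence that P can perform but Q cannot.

c

LTS(P): 10 reachable states
  m0 = a.(c.0 | a.0 + (0 + 0) | c.0) + c.a.c.c.0 | ··a··> m1, ··c··> m2
  m1 = c.0 | a.0 + (0 + 0) | c.0 | ··a··> m3, ··c··> m4, ··c··> m5
  m2 = a.c.c.0 | ··a··> m6
  m3 = c.0 | 0 | ··c··> m7
  m4 = (0 + 0) | 0 | ·
  m5 = 0 | a.0 | ··a··> m7
  m6 = c.c.0 | ··c··> m8
  m7 = 0 | 0 | ·
  m8 = c.0 | ··c··> m9
  m9 = 0 | ·
LTS(Q): 10 reachable states
  n0 = a.(c.0 | a.0 + (0 + 0) | c.0) + b.a.c.c.0 | ··a··> n1, ··b··> n2
  n1 = c.0 | a.0 + (0 + 0) | c.0 | ··a··> n3, ··c··> n4, ··c··> n5
  n2 = a.c.c.0 | ··a··> n6
  n3 = c.0 | 0 | ··c··> n7
  n4 = (0 + 0) | 0 | ·
  n5 = 0 | a.0 | ··a··> n7
  n6 = c.c.0 | ··c··> n8
  n7 = 0 | 0 | ·
  n8 = c.0 | ··c··> n9
  n9 = 0 | ·
Executing c from P (initial set {m0}):
  [1] c ⇒ {m2}
  P completes σ.
Executing c from Q (initial set {n0}):
  [1] c ⇒ no successor for Q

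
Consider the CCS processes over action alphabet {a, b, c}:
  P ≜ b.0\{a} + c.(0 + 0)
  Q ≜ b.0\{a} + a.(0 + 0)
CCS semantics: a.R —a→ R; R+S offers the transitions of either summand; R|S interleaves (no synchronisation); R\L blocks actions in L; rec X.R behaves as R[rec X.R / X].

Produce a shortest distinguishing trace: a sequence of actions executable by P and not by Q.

Reachable graph of P (3 states):
  s0 = b.0\{a} + c.(0 + 0) → —b→ s1, —c→ s2
  s1 = 0\{a} → deadlocked
  s2 = 0 + 0 → deadlocked
Reachable graph of Q (3 states):
  t0 = b.0\{a} + a.(0 + 0) → —a→ t1, —b→ t2
  t1 = 0 + 0 → deadlocked
  t2 = 0\{a} → deadlocked
Run σ = ⟨c⟩ on P: start {s0}
  [1] c ⇒ {s2}
  — P admits the full trace.
Run σ = ⟨c⟩ on Q: start {t0}
  [1] c ⇒ ∅  — Q cannot continue

c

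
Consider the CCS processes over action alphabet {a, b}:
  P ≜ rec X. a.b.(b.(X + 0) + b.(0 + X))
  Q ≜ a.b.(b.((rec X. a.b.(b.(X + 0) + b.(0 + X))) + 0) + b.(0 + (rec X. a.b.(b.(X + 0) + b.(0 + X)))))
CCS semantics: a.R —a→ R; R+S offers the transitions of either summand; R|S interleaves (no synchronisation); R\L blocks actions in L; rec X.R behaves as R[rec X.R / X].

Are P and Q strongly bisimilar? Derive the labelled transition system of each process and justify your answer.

P ~ Q

P's transition system — 5 states:
  p0 = rec X. a.b.(b.(X + 0) + b.(0 + X)) has moves -a-> p1
  p1 = b.(b.((rec X. a.b.(b.(X + 0) + b.(0 + X))) + 0) + b.(0 + (rec X. a.b.(b.(X + 0) + b.(0 + X))))) has moves -b-> p2
  p2 = b.((rec X. a.b.(b.(X + 0) + b.(0 + X))) + 0) + b.(0 + (rec X. a.b.(b.(X + 0) + b.(0 + X)))) has moves -b-> p3, -b-> p4
  p3 = (rec X. a.b.(b.(X + 0) + b.(0 + X))) + 0 has moves -a-> p1
  p4 = 0 + (rec X. a.b.(b.(X + 0) + b.(0 + X))) has moves -a-> p1
Q's transition system — 5 states:
  q0 = a.b.(b.((rec X. a.b.(b.(X + 0) + b.(0 + X))) + 0) + b.(0 + (rec X. a.b.(b.(X + 0) + b.(0 + X))))) has moves -a-> q1
  q1 = b.(b.((rec X. a.b.(b.(X + 0) + b.(0 + X))) + 0) + b.(0 + (rec X. a.b.(b.(X + 0) + b.(0 + X))))) has moves -b-> q2
  q2 = b.((rec X. a.b.(b.(X + 0) + b.(0 + X))) + 0) + b.(0 + (rec X. a.b.(b.(X + 0) + b.(0 + X)))) has moves -b-> q3, -b-> q4
  q3 = (rec X. a.b.(b.(X + 0) + b.(0 + X))) + 0 has moves -a-> q1
  q4 = 0 + (rec X. a.b.(b.(X + 0) + b.(0 + X))) has moves -a-> q1
Bisimilarity quotient blocks:
  B0 = {p0, p3, p4, q0, q3, q4}
  B1 = {p1, q1}
  B2 = {p2, q2}
p0 ∈ B0, q0 ∈ B0 → same block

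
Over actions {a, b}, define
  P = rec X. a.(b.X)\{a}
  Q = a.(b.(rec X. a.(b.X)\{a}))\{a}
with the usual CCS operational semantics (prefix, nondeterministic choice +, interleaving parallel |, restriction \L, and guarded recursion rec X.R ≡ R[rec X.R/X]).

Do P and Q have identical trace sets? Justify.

P's transition system — 3 states:
  s0 = rec X. a.(b.X)\{a} ⊢ ··a··> s1
  s1 = (b.(rec X. a.(b.X)\{a}))\{a} ⊢ ··b··> s2
  s2 = (rec X. a.(b.X)\{a})\{a} ⊢ deadlocked
Q's transition system — 3 states:
  t0 = a.(b.(rec X. a.(b.X)\{a}))\{a} ⊢ ··a··> t1
  t1 = (b.(rec X. a.(b.X)\{a}))\{a} ⊢ ··b··> t2
  t2 = (rec X. a.(b.X)\{a})\{a} ⊢ deadlocked
Bisimilarity quotient blocks:
  B0 = {s0, t0}
  B1 = {s1, t1}
  B2 = {s2, t2}
s0 ∈ B0, t0 ∈ B0 → same block
Bisimilar ⇒ trace-equivalent.

trace-equivalent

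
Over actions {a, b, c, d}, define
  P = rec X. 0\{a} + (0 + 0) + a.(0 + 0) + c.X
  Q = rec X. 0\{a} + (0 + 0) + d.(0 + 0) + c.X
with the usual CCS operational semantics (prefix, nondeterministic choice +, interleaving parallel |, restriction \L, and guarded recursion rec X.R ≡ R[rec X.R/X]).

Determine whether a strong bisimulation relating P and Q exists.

P's transition system — 2 states:
  p0 = rec X. 0\{a} + (0 + 0) + a.(0 + 0) + c.X | =a=> p1, =c=> p0
  p1 = 0 + 0 | (no moves)
Q's transition system — 2 states:
  q0 = rec X. 0\{a} + (0 + 0) + d.(0 + 0) + c.X | =c=> q0, =d=> q1
  q1 = 0 + 0 | (no moves)
Partition-refinement fixed point:
  B0 = {p0}
  B1 = {p1, q1}
  B2 = {q0}
p0 ∈ B0, q0 ∈ B2 → different blocks

P ≁ Q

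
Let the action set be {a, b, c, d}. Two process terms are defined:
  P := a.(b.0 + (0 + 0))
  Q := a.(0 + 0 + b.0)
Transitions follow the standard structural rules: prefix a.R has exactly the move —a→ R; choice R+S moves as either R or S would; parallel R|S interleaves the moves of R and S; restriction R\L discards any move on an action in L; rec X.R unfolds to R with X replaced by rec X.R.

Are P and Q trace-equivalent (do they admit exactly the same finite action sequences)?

YES

LTS(P): 3 reachable states
  s0 = a.(b.0 + (0 + 0)) ⊢ --a--▸ s1
  s1 = b.0 + (0 + 0) ⊢ --b--▸ s2
  s2 = 0 ⊢ (no moves)
LTS(Q): 3 reachable states
  t0 = a.(0 + 0 + b.0) ⊢ --a--▸ t1
  t1 = 0 + 0 + b.0 ⊢ --b--▸ t2
  t2 = 0 ⊢ (no moves)
Coarsest stable partition (strong bisimilarity classes):
  B0 = {s0, t0}
  B1 = {s1, t1}
  B2 = {s2, t2}
s0 ∈ B0, t0 ∈ B0 → same block
Bisimilar ⇒ trace-equivalent.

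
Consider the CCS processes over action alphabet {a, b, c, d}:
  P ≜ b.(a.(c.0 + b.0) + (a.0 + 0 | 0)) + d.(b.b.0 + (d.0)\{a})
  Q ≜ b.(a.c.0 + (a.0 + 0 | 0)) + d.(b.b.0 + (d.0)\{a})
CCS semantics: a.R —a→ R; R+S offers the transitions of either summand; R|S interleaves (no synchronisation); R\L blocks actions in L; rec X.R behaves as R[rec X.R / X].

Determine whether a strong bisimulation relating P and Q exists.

not bisimilar

P's transition system — 7 states:
  u0 = b.(a.(c.0 + b.0) + (a.0 + 0 | 0)) + d.(b.b.0 + (d.0)\{a}) has moves —b→ u1, —d→ u2
  u1 = a.(c.0 + b.0) + (a.0 + 0 | 0) has moves —a→ u3, —a→ u4
  u2 = b.b.0 + (d.0)\{a} has moves —b→ u5, —d→ u6
  u3 = 0 has moves (no moves)
  u4 = c.0 + b.0 has moves —b→ u3, —c→ u3
  u5 = b.0 has moves —b→ u3
  u6 = 0\{a} has moves (no moves)
Q's transition system — 7 states:
  v0 = b.(a.c.0 + (a.0 + 0 | 0)) + d.(b.b.0 + (d.0)\{a}) has moves —b→ v1, —d→ v2
  v1 = a.c.0 + (a.0 + 0 | 0) has moves —a→ v3, —a→ v4
  v2 = b.b.0 + (d.0)\{a} has moves —b→ v5, —d→ v6
  v3 = 0 has moves (no moves)
  v4 = c.0 has moves —c→ v3
  v5 = b.0 has moves —b→ v3
  v6 = 0\{a} has moves (no moves)
Bisimilarity quotient blocks:
  B0 = {u0}
  B1 = {u1}
  B2 = {u3, u6, v3, v6}
  B3 = {u4}
  B4 = {u2, v2}
  B5 = {u5, v5}
  B6 = {v0}
  B7 = {v1}
  B8 = {v4}
u0 ∈ B0, v0 ∈ B6 → different blocks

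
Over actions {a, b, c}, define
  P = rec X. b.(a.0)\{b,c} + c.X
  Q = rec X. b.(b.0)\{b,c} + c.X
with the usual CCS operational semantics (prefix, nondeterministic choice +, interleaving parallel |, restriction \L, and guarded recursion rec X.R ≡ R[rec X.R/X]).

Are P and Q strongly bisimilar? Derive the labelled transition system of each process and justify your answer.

P ≁ Q

P's transition system — 3 states:
  p0 = rec X. b.(a.0)\{b,c} + c.X has moves --b--▸ p1, --c--▸ p0
  p1 = (a.0)\{b,c} has moves --a--▸ p2
  p2 = 0\{b,c} has moves (no moves)
Q's transition system — 2 states:
  q0 = rec X. b.(b.0)\{b,c} + c.X has moves --b--▸ q1, --c--▸ q0
  q1 = (b.0)\{b,c} has moves (no moves)
Bisimilarity quotient blocks:
  B0 = {p0}
  B1 = {p1}
  B2 = {p2, q1}
  B3 = {q0}
p0 ∈ B0, q0 ∈ B3 → different blocks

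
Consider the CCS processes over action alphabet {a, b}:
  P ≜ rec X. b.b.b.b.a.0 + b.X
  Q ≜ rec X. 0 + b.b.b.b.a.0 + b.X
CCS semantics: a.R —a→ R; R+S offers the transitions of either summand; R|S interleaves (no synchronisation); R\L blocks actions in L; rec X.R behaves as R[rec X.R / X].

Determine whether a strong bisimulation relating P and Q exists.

Reachable graph of P (6 states):
  p0 = rec X. b.b.b.b.a.0 + b.X :: --b--▸ p0, --b--▸ p1
  p1 = b.b.b.a.0 :: --b--▸ p2
  p2 = b.b.a.0 :: --b--▸ p3
  p3 = b.a.0 :: --b--▸ p4
  p4 = a.0 :: --a--▸ p5
  p5 = 0 :: ·
Reachable graph of Q (6 states):
  q0 = rec X. 0 + b.b.b.b.a.0 + b.X :: --b--▸ q0, --b--▸ q1
  q1 = b.b.b.a.0 :: --b--▸ q2
  q2 = b.b.a.0 :: --b--▸ q3
  q3 = b.a.0 :: --b--▸ q4
  q4 = a.0 :: --a--▸ q5
  q5 = 0 :: ·
Coarsest stable partition (strong bisimilarity classes):
  B0 = {p0, q0}
  B1 = {p1, q1}
  B2 = {p2, q2}
  B3 = {p3, q3}
  B4 = {p4, q4}
  B5 = {p5, q5}
p0 ∈ B0, q0 ∈ B0 → same block

P ~ Q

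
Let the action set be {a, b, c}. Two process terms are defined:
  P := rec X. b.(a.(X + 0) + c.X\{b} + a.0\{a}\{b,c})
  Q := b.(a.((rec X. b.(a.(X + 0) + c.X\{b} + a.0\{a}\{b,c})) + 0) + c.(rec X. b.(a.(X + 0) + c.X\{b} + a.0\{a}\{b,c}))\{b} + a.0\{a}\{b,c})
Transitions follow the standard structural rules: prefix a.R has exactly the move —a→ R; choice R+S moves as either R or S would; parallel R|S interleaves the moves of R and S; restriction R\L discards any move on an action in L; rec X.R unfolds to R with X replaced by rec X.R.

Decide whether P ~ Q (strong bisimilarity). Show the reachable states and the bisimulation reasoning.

bisimilar

Reachable graph of P (5 states):
  p0 = rec X. b.(a.(X + 0) + c.X\{b} + a.0\{a}\{b,c}) :: ··b··> p1
  p1 = a.((rec X. b.(a.(X + 0) + c.X\{b} + a.0\{a}\{b,c})) + 0) + c.(rec X. b.(a.(X + 0) + c.X\{b} + a.0\{a}\{b,c}))\{b} + a.0\{a}\{b,c} :: ··a··> p2, ··a··> p3, ··c··> p4
  p2 = (rec X. b.(a.(X + 0) + c.X\{b} + a.0\{a}\{b,c})) + 0 :: ··b··> p1
  p3 = 0\{a}\{b,c} :: (no moves)
  p4 = (rec X. b.(a.(X + 0) + c.X\{b} + a.0\{a}\{b,c}))\{b} :: (no moves)
Reachable graph of Q (5 states):
  q0 = b.(a.((rec X. b.(a.(X + 0) + c.X\{b} + a.0\{a}\{b,c})) + 0) + c.(rec X. b.(a.(X + 0) + c.X\{b} + a.0\{a}\{b,c}))\{b} + a.0\{a}\{b,c}) :: ··b··> q1
  q1 = a.((rec X. b.(a.(X + 0) + c.X\{b} + a.0\{a}\{b,c})) + 0) + c.(rec X. b.(a.(X + 0) + c.X\{b} + a.0\{a}\{b,c}))\{b} + a.0\{a}\{b,c} :: ··a··> q2, ··a··> q3, ··c··> q4
  q2 = (rec X. b.(a.(X + 0) + c.X\{b} + a.0\{a}\{b,c})) + 0 :: ··b··> q1
  q3 = 0\{a}\{b,c} :: (no moves)
  q4 = (rec X. b.(a.(X + 0) + c.X\{b} + a.0\{a}\{b,c}))\{b} :: (no moves)
Bisimilarity quotient blocks:
  B0 = {p0, p2, q0, q2}
  B1 = {p1, q1}
  B2 = {p3, p4, q3, q4}
p0 ∈ B0, q0 ∈ B0 → same block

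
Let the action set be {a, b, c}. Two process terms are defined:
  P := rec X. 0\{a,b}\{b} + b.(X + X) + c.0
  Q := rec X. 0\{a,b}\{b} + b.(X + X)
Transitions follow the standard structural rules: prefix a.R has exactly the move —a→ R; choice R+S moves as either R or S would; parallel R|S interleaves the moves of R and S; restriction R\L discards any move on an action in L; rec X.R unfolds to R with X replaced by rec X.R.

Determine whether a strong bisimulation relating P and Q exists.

not bisimilar

P's transition system — 3 states:
  m0 = rec X. 0\{a,b}\{b} + b.(X + X) + c.0 | ··b··> m1, ··c··> m2
  m1 = (rec X. 0\{a,b}\{b} + b.(X + X) + c.0) + (rec X. 0\{a,b}\{b} + b.(X + X) + c.0) | ··b··> m1, ··c··> m2
  m2 = 0 | deadlocked
Q's transition system — 2 states:
  n0 = rec X. 0\{a,b}\{b} + b.(X + X) | ··b··> n1
  n1 = (rec X. 0\{a,b}\{b} + b.(X + X)) + (rec X. 0\{a,b}\{b} + b.(X + X)) | ··b··> n1
Coarsest stable partition (strong bisimilarity classes):
  B0 = {m0, m1}
  B1 = {m2}
  B2 = {n0, n1}
m0 ∈ B0, n0 ∈ B2 → different blocks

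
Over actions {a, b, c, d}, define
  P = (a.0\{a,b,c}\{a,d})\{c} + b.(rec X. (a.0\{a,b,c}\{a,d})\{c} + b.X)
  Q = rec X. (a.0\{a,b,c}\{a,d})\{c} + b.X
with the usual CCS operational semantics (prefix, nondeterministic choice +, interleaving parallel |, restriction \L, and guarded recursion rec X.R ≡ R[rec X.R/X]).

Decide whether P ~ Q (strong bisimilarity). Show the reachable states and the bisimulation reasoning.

YES

Reachable graph of P (3 states):
  u0 = (a.0\{a,b,c}\{a,d})\{c} + b.(rec X. (a.0\{a,b,c}\{a,d})\{c} + b.X) | -a-> u1, -b-> u2
  u1 = 0\{a,b,c}\{a,d}\{c} | (no moves)
  u2 = rec X. (a.0\{a,b,c}\{a,d})\{c} + b.X | -a-> u1, -b-> u2
Reachable graph of Q (2 states):
  v0 = rec X. (a.0\{a,b,c}\{a,d})\{c} + b.X | -a-> v1, -b-> v0
  v1 = 0\{a,b,c}\{a,d}\{c} | (no moves)
Coarsest stable partition (strong bisimilarity classes):
  B0 = {u0, u2, v0}
  B1 = {u1, v1}
u0 ∈ B0, v0 ∈ B0 → same block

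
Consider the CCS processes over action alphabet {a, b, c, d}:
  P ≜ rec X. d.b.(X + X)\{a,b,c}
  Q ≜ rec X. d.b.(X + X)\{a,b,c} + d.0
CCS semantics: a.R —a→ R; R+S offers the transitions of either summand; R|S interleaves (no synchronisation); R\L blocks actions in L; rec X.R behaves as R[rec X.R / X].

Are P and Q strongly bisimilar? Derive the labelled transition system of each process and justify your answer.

Reachable graph of P (4 states):
  u0 = rec X. d.b.(X + X)\{a,b,c} ⊢ ··d··> u1
  u1 = b.((rec X. d.b.(X + X)\{a,b,c}) + (rec X. d.b.(X + X)\{a,b,c}))\{a,b,c} ⊢ ··b··> u2
  u2 = ((rec X. d.b.(X + X)\{a,b,c}) + (rec X. d.b.(X + X)\{a,b,c}))\{a,b,c} ⊢ ··d··> u3
  u3 = (b.((rec X. d.b.(X + X)\{a,b,c}) + (rec X. d.b.(X + X)\{a,b,c}))\{a,b,c})\{a,b,c} ⊢ deadlocked
Reachable graph of Q (6 states):
  v0 = rec X. d.b.(X + X)\{a,b,c} + d.0 ⊢ ··d··> v1, ··d··> v2
  v1 = 0 ⊢ deadlocked
  v2 = b.((rec X. d.b.(X + X)\{a,b,c} + d.0) + (rec X. d.b.(X + X)\{a,b,c} + d.0))\{a,b,c} ⊢ ··b··> v3
  v3 = ((rec X. d.b.(X + X)\{a,b,c} + d.0) + (rec X. d.b.(X + X)\{a,b,c} + d.0))\{a,b,c} ⊢ ··d··> v4, ··d··> v5
  v4 = (b.((rec X. d.b.(X + X)\{a,b,c} + d.0) + (rec X. d.b.(X + X)\{a,b,c} + d.0))\{a,b,c})\{a,b,c} ⊢ deadlocked
  v5 = 0\{a,b,c} ⊢ deadlocked
Coarsest stable partition (strong bisimilarity classes):
  B0 = {u0}
  B1 = {u1, v2}
  B2 = {u2, v3}
  B3 = {u3, v1, v4, v5}
  B4 = {v0}
u0 ∈ B0, v0 ∈ B4 → different blocks

not bisimilar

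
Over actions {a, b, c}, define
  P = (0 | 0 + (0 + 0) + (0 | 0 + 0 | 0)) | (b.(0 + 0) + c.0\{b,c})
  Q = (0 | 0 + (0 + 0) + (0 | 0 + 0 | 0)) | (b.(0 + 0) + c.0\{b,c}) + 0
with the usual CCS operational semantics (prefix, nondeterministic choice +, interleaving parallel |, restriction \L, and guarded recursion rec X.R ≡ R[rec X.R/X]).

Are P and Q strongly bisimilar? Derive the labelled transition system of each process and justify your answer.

YES

LTS(P): 3 reachable states
  m0 = (0 | 0 + (0 + 0) + (0 | 0 + 0 | 0)) | (b.(0 + 0) + c.0\{b,c}) :: --b--▸ m1, --c--▸ m2
  m1 = (0 | 0 + (0 + 0) + (0 | 0 + 0 | 0)) | (0 + 0) :: ·
  m2 = (0 | 0 + (0 + 0) + (0 | 0 + 0 | 0)) | 0\{b,c} :: ·
LTS(Q): 3 reachable states
  n0 = (0 | 0 + (0 + 0) + (0 | 0 + 0 | 0)) | (b.(0 + 0) + c.0\{b,c}) + 0 :: --b--▸ n1, --c--▸ n2
  n1 = (0 | 0 + (0 + 0) + (0 | 0 + 0 | 0)) | (0 + 0) :: ·
  n2 = (0 | 0 + (0 + 0) + (0 | 0 + 0 | 0)) | 0\{b,c} :: ·
Partition-refinement fixed point:
  B0 = {m0, n0}
  B1 = {m1, m2, n1, n2}
m0 ∈ B0, n0 ∈ B0 → same block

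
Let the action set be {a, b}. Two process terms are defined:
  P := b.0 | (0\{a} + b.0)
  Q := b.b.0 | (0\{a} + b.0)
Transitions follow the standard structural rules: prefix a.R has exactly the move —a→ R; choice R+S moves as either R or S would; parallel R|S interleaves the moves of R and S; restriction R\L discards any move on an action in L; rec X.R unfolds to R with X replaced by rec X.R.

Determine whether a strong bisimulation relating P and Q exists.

Reachable graph of P (4 states):
  m0 = b.0 | (0\{a} + b.0) :: -b-> m1, -b-> m2
  m1 = 0 | (0\{a} + b.0) :: -b-> m3
  m2 = b.0 | 0 :: -b-> m3
  m3 = 0 | 0 :: ∅
Reachable graph of Q (6 states):
  n0 = b.b.0 | (0\{a} + b.0) :: -b-> n1, -b-> n2
  n1 = b.0 | (0\{a} + b.0) :: -b-> n3, -b-> n4
  n2 = b.b.0 | 0 :: -b-> n4
  n3 = 0 | (0\{a} + b.0) :: -b-> n5
  n4 = b.0 | 0 :: -b-> n5
  n5 = 0 | 0 :: ∅
Partition-refinement fixed point:
  B0 = {m0, n1, n2}
  B1 = {m1, m2, n3, n4}
  B2 = {m3, n5}
  B3 = {n0}
m0 ∈ B0, n0 ∈ B3 → different blocks

NO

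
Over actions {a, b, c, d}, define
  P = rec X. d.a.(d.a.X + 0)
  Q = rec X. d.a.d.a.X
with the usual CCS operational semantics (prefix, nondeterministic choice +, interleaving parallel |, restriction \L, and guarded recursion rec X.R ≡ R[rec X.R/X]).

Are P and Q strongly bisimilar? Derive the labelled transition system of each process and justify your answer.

Reachable graph of P (4 states):
  s0 = rec X. d.a.(d.a.X + 0) | =d=> s1
  s1 = a.(d.a.(rec X. d.a.(d.a.X + 0)) + 0) | =a=> s2
  s2 = d.a.(rec X. d.a.(d.a.X + 0)) + 0 | =d=> s3
  s3 = a.(rec X. d.a.(d.a.X + 0)) | =a=> s0
Reachable graph of Q (4 states):
  t0 = rec X. d.a.d.a.X | =d=> t1
  t1 = a.d.a.(rec X. d.a.d.a.X) | =a=> t2
  t2 = d.a.(rec X. d.a.d.a.X) | =d=> t3
  t3 = a.(rec X. d.a.d.a.X) | =a=> t0
Bisimilarity quotient blocks:
  B0 = {s0, s2, t0, t2}
  B1 = {s1, s3, t1, t3}
s0 ∈ B0, t0 ∈ B0 → same block

P ~ Q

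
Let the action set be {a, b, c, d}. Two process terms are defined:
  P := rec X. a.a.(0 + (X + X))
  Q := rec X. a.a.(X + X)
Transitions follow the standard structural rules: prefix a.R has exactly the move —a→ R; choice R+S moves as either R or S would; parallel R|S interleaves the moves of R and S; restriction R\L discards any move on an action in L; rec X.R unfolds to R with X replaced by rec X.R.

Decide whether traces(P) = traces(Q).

P's transition system — 3 states:
  p0 = rec X. a.a.(0 + (X + X)) ⊢ ··a··> p1
  p1 = a.(0 + ((rec X. a.a.(0 + (X + X))) + (rec X. a.a.(0 + (X + X))))) ⊢ ··a··> p2
  p2 = 0 + ((rec X. a.a.(0 + (X + X))) + (rec X. a.a.(0 + (X + X)))) ⊢ ··a··> p1
Q's transition system — 3 states:
  q0 = rec X. a.a.(X + X) ⊢ ··a··> q1
  q1 = a.((rec X. a.a.(X + X)) + (rec X. a.a.(X + X))) ⊢ ··a··> q2
  q2 = (rec X. a.a.(X + X)) + (rec X. a.a.(X + X)) ⊢ ··a··> q1
Bisimilarity quotient blocks:
  B0 = {p0, p1, p2, q0, q1, q2}
p0 ∈ B0, q0 ∈ B0 → same block
Bisimilar ⇒ trace-equivalent.

traces(P) = traces(Q)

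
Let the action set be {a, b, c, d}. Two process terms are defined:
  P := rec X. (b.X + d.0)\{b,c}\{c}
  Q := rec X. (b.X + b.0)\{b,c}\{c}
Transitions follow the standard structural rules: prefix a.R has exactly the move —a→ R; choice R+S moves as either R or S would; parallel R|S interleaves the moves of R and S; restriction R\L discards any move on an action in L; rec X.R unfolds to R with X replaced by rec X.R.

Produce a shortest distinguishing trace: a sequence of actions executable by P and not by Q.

Reachable graph of P (2 states):
  u0 = rec X. (b.X + d.0)\{b,c}\{c} → —d→ u1
  u1 = 0\{b,c}\{c} → ·
Reachable graph of Q (1 states):
  v0 = rec X. (b.X + b.0)\{b,c}\{c} → ·
Executing d from P (initial set {u0}):
  after d @ step 1: {u1}
  P completes σ.
Executing d from Q (initial set {v0}):
  after d @ step 1: no successor for Q

d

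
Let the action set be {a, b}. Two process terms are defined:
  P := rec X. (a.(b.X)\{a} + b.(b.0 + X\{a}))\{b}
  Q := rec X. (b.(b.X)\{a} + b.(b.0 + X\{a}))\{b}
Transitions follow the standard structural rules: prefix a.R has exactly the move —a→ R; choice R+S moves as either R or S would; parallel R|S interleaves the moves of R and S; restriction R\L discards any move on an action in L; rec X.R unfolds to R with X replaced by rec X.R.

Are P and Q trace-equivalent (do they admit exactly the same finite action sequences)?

traces(P) ≠ traces(Q) — witness ⟨a⟩

Reachable graph of P (2 states):
  m0 = rec X. (a.(b.X)\{a} + b.(b.0 + X\{a}))\{b} :: =a=> m1
  m1 = (b.(rec X. (a.(b.X)\{a} + b.(b.0 + X\{a}))\{b}))\{a}\{b} :: (no moves)
Reachable graph of Q (1 states):
  n0 = rec X. (b.(b.X)\{a} + b.(b.0 + X\{a}))\{b} :: (no moves)
Run σ = ⟨a⟩ on P: start {m0}
  step 1 (a): {m1}
  ✓ P
Run σ = ⟨a⟩ on Q: start {n0}
  step 1 (a): no successor for Q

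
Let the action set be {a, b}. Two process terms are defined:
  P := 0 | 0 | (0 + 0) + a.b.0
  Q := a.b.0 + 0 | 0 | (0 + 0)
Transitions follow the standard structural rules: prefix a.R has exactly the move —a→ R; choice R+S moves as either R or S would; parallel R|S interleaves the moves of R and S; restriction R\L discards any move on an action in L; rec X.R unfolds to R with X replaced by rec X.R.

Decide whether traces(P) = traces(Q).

LTS(P): 3 reachable states
  u0 = 0 | 0 | (0 + 0) + a.b.0 | =a=> u1
  u1 = b.0 | =b=> u2
  u2 = 0 | ∅
LTS(Q): 3 reachable states
  v0 = a.b.0 + 0 | 0 | (0 + 0) | =a=> v1
  v1 = b.0 | =b=> v2
  v2 = 0 | ∅
Coarsest stable partition (strong bisimilarity classes):
  B0 = {u0, v0}
  B1 = {u1, v1}
  B2 = {u2, v2}
u0 ∈ B0, v0 ∈ B0 → same block
Bisimilar ⇒ trace-equivalent.

YES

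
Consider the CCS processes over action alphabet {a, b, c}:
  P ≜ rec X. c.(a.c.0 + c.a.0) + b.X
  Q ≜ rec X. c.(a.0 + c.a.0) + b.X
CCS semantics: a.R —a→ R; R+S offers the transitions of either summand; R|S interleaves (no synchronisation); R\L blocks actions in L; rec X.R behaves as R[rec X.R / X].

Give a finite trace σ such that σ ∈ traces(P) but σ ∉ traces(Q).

Reachable graph of P (5 states):
  m0 = rec X. c.(a.c.0 + c.a.0) + b.X :: —b→ m0, —c→ m1
  m1 = a.c.0 + c.a.0 :: —a→ m2, —c→ m3
  m2 = c.0 :: —c→ m4
  m3 = a.0 :: —a→ m4
  m4 = 0 :: ∅
Reachable graph of Q (4 states):
  n0 = rec X. c.(a.0 + c.a.0) + b.X :: —b→ n0, —c→ n1
  n1 = a.0 + c.a.0 :: —a→ n2, —c→ n3
  n2 = 0 :: ∅
  n3 = a.0 :: —a→ n2
Trace ⟨cac⟩ through P, begin at {m0}:
  [1] c ⇒ {m1}
  [2] a ⇒ {m2}
  [3] c ⇒ {m4}
  P completes σ.
Trace ⟨cac⟩ through Q, begin at {n0}:
  [1] c ⇒ {n1}
  [2] a ⇒ {n2}
  [3] c ⇒ ∅ (Q stuck)

cac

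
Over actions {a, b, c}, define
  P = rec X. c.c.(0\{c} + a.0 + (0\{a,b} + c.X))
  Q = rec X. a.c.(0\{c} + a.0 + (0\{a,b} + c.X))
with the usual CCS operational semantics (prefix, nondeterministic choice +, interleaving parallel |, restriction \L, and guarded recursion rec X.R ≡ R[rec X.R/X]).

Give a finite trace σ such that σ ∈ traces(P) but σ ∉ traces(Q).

c

LTS(P): 4 reachable states
  u0 = rec X. c.c.(0\{c} + a.0 + (0\{a,b} + c.X)) has moves ··c··> u1
  u1 = c.(0\{c} + a.0 + (0\{a,b} + c.(rec X. c.c.(0\{c} + a.0 + (0\{a,b} + c.X))))) has moves ··c··> u2
  u2 = 0\{c} + a.0 + (0\{a,b} + c.(rec X. c.c.(0\{c} + a.0 + (0\{a,b} + c.X)))) has moves ··a··> u3, ··c··> u0
  u3 = 0 has moves ·
LTS(Q): 4 reachable states
  v0 = rec X. a.c.(0\{c} + a.0 + (0\{a,b} + c.X)) has moves ··a··> v1
  v1 = c.(0\{c} + a.0 + (0\{a,b} + c.(rec X. a.c.(0\{c} + a.0 + (0\{a,b} + c.X))))) has moves ··c··> v2
  v2 = 0\{c} + a.0 + (0\{a,b} + c.(rec X. a.c.(0\{c} + a.0 + (0\{a,b} + c.X)))) has moves ··a··> v3, ··c··> v0
  v3 = 0 has moves ·
Executing c from P (initial set {u0}):
  step 1 (c): {u1}
  ✓ P
Executing c from Q (initial set {v0}):
  step 1 (c): no successor for Q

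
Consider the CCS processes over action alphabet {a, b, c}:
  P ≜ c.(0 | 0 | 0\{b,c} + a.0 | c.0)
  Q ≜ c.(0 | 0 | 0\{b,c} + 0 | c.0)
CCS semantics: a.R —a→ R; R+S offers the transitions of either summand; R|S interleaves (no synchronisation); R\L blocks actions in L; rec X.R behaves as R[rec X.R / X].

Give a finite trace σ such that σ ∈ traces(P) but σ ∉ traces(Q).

Reachable graph of P (5 states):
  m0 = c.(0 | 0 | 0\{b,c} + a.0 | c.0) → —c→ m1
  m1 = 0 | 0 | 0\{b,c} + a.0 | c.0 → —a→ m2, —c→ m3
  m2 = 0 | c.0 → —c→ m4
  m3 = a.0 | 0 → —a→ m4
  m4 = 0 | 0 → ∅
Reachable graph of Q (3 states):
  n0 = c.(0 | 0 | 0\{b,c} + 0 | c.0) → —c→ n1
  n1 = 0 | 0 | 0\{b,c} + 0 | c.0 → —c→ n2
  n2 = 0 | 0 → ∅
Trace ⟨ca⟩ through P, begin at {m0}:
  after c @ step 1: {m1}
  after a @ step 2: {m2}
  — P admits the full trace.
Trace ⟨ca⟩ through Q, begin at {n0}:
  after c @ step 1: {n1}
  after a @ step 2: no successor for Q

ca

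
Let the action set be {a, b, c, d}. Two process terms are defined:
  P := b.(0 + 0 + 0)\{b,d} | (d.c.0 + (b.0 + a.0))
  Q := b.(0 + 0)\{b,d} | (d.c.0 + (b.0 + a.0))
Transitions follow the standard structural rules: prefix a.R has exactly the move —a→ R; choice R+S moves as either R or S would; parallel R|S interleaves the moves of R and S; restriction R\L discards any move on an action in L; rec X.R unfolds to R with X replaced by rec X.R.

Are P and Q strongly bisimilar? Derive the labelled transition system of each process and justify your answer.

YES

LTS(P): 6 reachable states
  u0 = b.(0 + 0 + 0)\{b,d} | (d.c.0 + (b.0 + a.0)) | —a→ u1, —b→ u1, —b→ u2, —d→ u3
  u1 = b.(0 + 0 + 0)\{b,d} | 0 | —b→ u4
  u2 = (0 + 0 + 0)\{b,d} | (d.c.0 + (b.0 + a.0)) | —a→ u4, —b→ u4, —d→ u5
  u3 = b.(0 + 0 + 0)\{b,d} | c.0 | —b→ u5, —c→ u1
  u4 = (0 + 0 + 0)\{b,d} | 0 | ∅
  u5 = (0 + 0 + 0)\{b,d} | c.0 | —c→ u4
LTS(Q): 6 reachable states
  v0 = b.(0 + 0)\{b,d} | (d.c.0 + (b.0 + a.0)) | —a→ v1, —b→ v1, —b→ v2, —d→ v3
  v1 = b.(0 + 0)\{b,d} | 0 | —b→ v4
  v2 = (0 + 0)\{b,d} | (d.c.0 + (b.0 + a.0)) | —a→ v4, —b→ v4, —d→ v5
  v3 = b.(0 + 0)\{b,d} | c.0 | —b→ v5, —c→ v1
  v4 = (0 + 0)\{b,d} | 0 | ∅
  v5 = (0 + 0)\{b,d} | c.0 | —c→ v4
Partition-refinement fixed point:
  B0 = {u0, v0}
  B1 = {u1, v1}
  B2 = {u4, v4}
  B3 = {u3, v3}
  B4 = {u5, v5}
  B5 = {u2, v2}
u0 ∈ B0, v0 ∈ B0 → same block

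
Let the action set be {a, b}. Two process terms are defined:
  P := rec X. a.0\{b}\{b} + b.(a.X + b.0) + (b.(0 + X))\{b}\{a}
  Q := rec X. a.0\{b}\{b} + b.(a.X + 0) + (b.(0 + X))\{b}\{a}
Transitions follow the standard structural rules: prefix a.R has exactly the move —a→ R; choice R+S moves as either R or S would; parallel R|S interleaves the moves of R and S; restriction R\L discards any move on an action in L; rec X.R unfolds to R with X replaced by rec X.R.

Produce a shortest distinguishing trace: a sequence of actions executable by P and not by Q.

LTS(P): 4 reachable states
  s0 = rec X. a.0\{b}\{b} + b.(a.X + b.0) + (b.(0 + X))\{b}\{a} ⊢ —a→ s1, —b→ s2
  s1 = 0\{b}\{b} ⊢ deadlocked
  s2 = a.(rec X. a.0\{b}\{b} + b.(a.X + b.0) + (b.(0 + X))\{b}\{a}) + b.0 ⊢ —a→ s0, —b→ s3
  s3 = 0 ⊢ deadlocked
LTS(Q): 3 reachable states
  t0 = rec X. a.0\{b}\{b} + b.(a.X + 0) + (b.(0 + X))\{b}\{a} ⊢ —a→ t1, —b→ t2
  t1 = 0\{b}\{b} ⊢ deadlocked
  t2 = a.(rec X. a.0\{b}\{b} + b.(a.X + 0) + (b.(0 + X))\{b}\{a}) + 0 ⊢ —a→ t0
Run σ = ⟨bb⟩ on P: start {s0}
  [1] b ⇒ {s2}
  [2] b ⇒ {s3}
  ✓ P
Run σ = ⟨bb⟩ on Q: start {t0}
  [1] b ⇒ {t2}
  [2] b ⇒ ∅  — Q cannot continue

bb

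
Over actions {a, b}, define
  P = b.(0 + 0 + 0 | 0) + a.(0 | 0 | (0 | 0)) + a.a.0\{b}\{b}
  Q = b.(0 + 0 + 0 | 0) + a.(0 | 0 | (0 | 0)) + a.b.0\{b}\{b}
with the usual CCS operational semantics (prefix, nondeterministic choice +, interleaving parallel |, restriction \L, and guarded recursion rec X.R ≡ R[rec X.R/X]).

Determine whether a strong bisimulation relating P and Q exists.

NO

P's transition system — 5 states:
  s0 = b.(0 + 0 + 0 | 0) + a.(0 | 0 | (0 | 0)) + a.a.0\{b}\{b} :: =a=> s1, =a=> s2, =b=> s3
  s1 = 0 | 0 | (0 | 0) :: (no moves)
  s2 = a.0\{b}\{b} :: =a=> s4
  s3 = 0 + 0 + 0 | 0 :: (no moves)
  s4 = 0\{b}\{b} :: (no moves)
Q's transition system — 5 states:
  t0 = b.(0 + 0 + 0 | 0) + a.(0 | 0 | (0 | 0)) + a.b.0\{b}\{b} :: =a=> t1, =a=> t2, =b=> t3
  t1 = 0 | 0 | (0 | 0) :: (no moves)
  t2 = b.0\{b}\{b} :: =b=> t4
  t3 = 0 + 0 + 0 | 0 :: (no moves)
  t4 = 0\{b}\{b} :: (no moves)
Coarsest stable partition (strong bisimilarity classes):
  B0 = {s0}
  B1 = {s1, s3, s4, t1, t3, t4}
  B2 = {s2}
  B3 = {t0}
  B4 = {t2}
s0 ∈ B0, t0 ∈ B3 → different blocks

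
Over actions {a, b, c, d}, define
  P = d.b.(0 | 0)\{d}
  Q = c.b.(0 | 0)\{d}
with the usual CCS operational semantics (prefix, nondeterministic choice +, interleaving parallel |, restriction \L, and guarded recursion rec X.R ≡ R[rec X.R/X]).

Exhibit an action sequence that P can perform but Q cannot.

P's transition system — 3 states:
  u0 = d.b.(0 | 0)\{d} → —d→ u1
  u1 = b.(0 | 0)\{d} → —b→ u2
  u2 = (0 | 0)\{d} → stopped
Q's transition system — 3 states:
  v0 = c.b.(0 | 0)\{d} → —c→ v1
  v1 = b.(0 | 0)\{d} → —b→ v2
  v2 = (0 | 0)\{d} → stopped
Executing d from P (initial set {u0}):
  step 1 (d): {u1}
  — P admits the full trace.
Executing d from Q (initial set {v0}):
  step 1 (d): ∅  — Q cannot continue

d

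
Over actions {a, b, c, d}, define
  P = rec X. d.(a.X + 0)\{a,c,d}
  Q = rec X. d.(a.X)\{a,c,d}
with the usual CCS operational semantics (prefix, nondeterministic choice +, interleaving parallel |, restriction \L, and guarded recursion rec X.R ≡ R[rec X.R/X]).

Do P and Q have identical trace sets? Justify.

traces(P) = traces(Q)

Reachable graph of P (2 states):
  u0 = rec X. d.(a.X + 0)\{a,c,d} ⊢ -d-> u1
  u1 = (a.(rec X. d.(a.X + 0)\{a,c,d}) + 0)\{a,c,d} ⊢ ∅
Reachable graph of Q (2 states):
  v0 = rec X. d.(a.X)\{a,c,d} ⊢ -d-> v1
  v1 = (a.(rec X. d.(a.X)\{a,c,d}))\{a,c,d} ⊢ ∅
Bisimilarity quotient blocks:
  B0 = {u0, v0}
  B1 = {u1, v1}
u0 ∈ B0, v0 ∈ B0 → same block
Bisimilar ⇒ trace-equivalent.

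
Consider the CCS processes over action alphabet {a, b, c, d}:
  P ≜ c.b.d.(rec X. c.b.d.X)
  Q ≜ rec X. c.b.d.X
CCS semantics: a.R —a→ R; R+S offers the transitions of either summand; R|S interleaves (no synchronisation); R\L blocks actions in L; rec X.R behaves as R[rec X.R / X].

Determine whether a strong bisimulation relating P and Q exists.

LTS(P): 4 reachable states
  p0 = c.b.d.(rec X. c.b.d.X) has moves =c=> p1
  p1 = b.d.(rec X. c.b.d.X) has moves =b=> p2
  p2 = d.(rec X. c.b.d.X) has moves =d=> p3
  p3 = rec X. c.b.d.X has moves =c=> p1
LTS(Q): 3 reachable states
  q0 = rec X. c.b.d.X has moves =c=> q1
  q1 = b.d.(rec X. c.b.d.X) has moves =b=> q2
  q2 = d.(rec X. c.b.d.X) has moves =d=> q0
Partition-refinement fixed point:
  B0 = {p0, p3, q0}
  B1 = {p1, q1}
  B2 = {p2, q2}
p0 ∈ B0, q0 ∈ B0 → same block

P ~ Q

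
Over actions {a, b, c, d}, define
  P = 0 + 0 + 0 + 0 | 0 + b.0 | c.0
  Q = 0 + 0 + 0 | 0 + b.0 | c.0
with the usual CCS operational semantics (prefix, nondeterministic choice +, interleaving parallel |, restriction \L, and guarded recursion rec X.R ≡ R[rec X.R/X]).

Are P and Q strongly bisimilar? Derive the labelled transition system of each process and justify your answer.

bisimilar

P's transition system — 4 states:
  p0 = 0 + 0 + 0 + 0 | 0 + b.0 | c.0 :: -b-> p1, -c-> p2
  p1 = 0 | c.0 :: -c-> p3
  p2 = b.0 | 0 :: -b-> p3
  p3 = 0 | 0 :: (no moves)
Q's transition system — 4 states:
  q0 = 0 + 0 + 0 | 0 + b.0 | c.0 :: -b-> q1, -c-> q2
  q1 = 0 | c.0 :: -c-> q3
  q2 = b.0 | 0 :: -b-> q3
  q3 = 0 | 0 :: (no moves)
Partition-refinement fixed point:
  B0 = {p0, q0}
  B1 = {p1, q1}
  B2 = {p3, q3}
  B3 = {p2, q2}
p0 ∈ B0, q0 ∈ B0 → same block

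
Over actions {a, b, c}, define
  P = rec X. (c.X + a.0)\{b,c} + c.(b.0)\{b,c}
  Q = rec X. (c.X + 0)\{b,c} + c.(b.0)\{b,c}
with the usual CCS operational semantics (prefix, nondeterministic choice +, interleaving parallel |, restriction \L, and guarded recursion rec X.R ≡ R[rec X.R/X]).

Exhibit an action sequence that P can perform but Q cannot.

Reachable graph of P (3 states):
  u0 = rec X. (c.X + a.0)\{b,c} + c.(b.0)\{b,c} :: --a--▸ u1, --c--▸ u2
  u1 = 0\{b,c} :: deadlocked
  u2 = (b.0)\{b,c} :: deadlocked
Reachable graph of Q (2 states):
  v0 = rec X. (c.X + 0)\{b,c} + c.(b.0)\{b,c} :: --c--▸ v1
  v1 = (b.0)\{b,c} :: deadlocked
Run σ = ⟨a⟩ on P: start {u0}
  step 1 (a): {u1}
  — P admits the full trace.
Run σ = ⟨a⟩ on Q: start {v0}
  step 1 (a): ∅ (Q stuck)

a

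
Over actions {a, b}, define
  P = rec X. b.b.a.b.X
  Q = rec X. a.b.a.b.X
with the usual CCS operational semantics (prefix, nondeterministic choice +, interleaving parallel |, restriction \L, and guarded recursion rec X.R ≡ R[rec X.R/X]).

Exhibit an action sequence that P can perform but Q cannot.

P's transition system — 4 states:
  m0 = rec X. b.b.a.b.X | =b=> m1
  m1 = b.a.b.(rec X. b.b.a.b.X) | =b=> m2
  m2 = a.b.(rec X. b.b.a.b.X) | =a=> m3
  m3 = b.(rec X. b.b.a.b.X) | =b=> m0
Q's transition system — 4 states:
  n0 = rec X. a.b.a.b.X | =a=> n1
  n1 = b.a.b.(rec X. a.b.a.b.X) | =b=> n2
  n2 = a.b.(rec X. a.b.a.b.X) | =a=> n3
  n3 = b.(rec X. a.b.a.b.X) | =b=> n0
Trace ⟨b⟩ through P, begin at {m0}:
  [1] b ⇒ {m1}
  ✓ P
Trace ⟨b⟩ through Q, begin at {n0}:
  [1] b ⇒ no successor for Q

b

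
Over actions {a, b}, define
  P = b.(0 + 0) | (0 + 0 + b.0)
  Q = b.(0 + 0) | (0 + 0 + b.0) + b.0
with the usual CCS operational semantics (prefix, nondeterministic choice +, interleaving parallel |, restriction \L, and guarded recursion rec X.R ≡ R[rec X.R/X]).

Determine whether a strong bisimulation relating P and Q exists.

P ≁ Q

P's transition system — 4 states:
  u0 = b.(0 + 0) | (0 + 0 + b.0) :: --b--▸ u1, --b--▸ u2
  u1 = (0 + 0) | (0 + 0 + b.0) :: --b--▸ u3
  u2 = b.(0 + 0) | 0 :: --b--▸ u3
  u3 = (0 + 0) | 0 :: stopped
Q's transition system — 5 states:
  v0 = b.(0 + 0) | (0 + 0 + b.0) + b.0 :: --b--▸ v1, --b--▸ v2, --b--▸ v3
  v1 = (0 + 0) | (0 + 0 + b.0) :: --b--▸ v4
  v2 = 0 :: stopped
  v3 = b.(0 + 0) | 0 :: --b--▸ v4
  v4 = (0 + 0) | 0 :: stopped
Coarsest stable partition (strong bisimilarity classes):
  B0 = {u0}
  B1 = {u1, u2, v1, v3}
  B2 = {u3, v2, v4}
  B3 = {v0}
u0 ∈ B0, v0 ∈ B3 → different blocks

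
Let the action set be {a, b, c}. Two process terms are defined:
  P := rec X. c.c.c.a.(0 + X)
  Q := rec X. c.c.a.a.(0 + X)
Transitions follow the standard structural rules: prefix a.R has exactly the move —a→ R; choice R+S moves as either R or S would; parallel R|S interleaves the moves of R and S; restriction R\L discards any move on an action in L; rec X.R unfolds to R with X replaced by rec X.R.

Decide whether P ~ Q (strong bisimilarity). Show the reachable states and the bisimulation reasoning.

NO

LTS(P): 5 reachable states
  u0 = rec X. c.c.c.a.(0 + X) has moves ··c··> u1
  u1 = c.c.a.(0 + (rec X. c.c.c.a.(0 + X))) has moves ··c··> u2
  u2 = c.a.(0 + (rec X. c.c.c.a.(0 + X))) has moves ··c··> u3
  u3 = a.(0 + (rec X. c.c.c.a.(0 + X))) has moves ··a··> u4
  u4 = 0 + (rec X. c.c.c.a.(0 + X)) has moves ··c··> u1
LTS(Q): 5 reachable states
  v0 = rec X. c.c.a.a.(0 + X) has moves ··c··> v1
  v1 = c.a.a.(0 + (rec X. c.c.a.a.(0 + X))) has moves ··c··> v2
  v2 = a.a.(0 + (rec X. c.c.a.a.(0 + X))) has moves ··a··> v3
  v3 = a.(0 + (rec X. c.c.a.a.(0 + X))) has moves ··a··> v4
  v4 = 0 + (rec X. c.c.a.a.(0 + X)) has moves ··c··> v1
Partition-refinement fixed point:
  B0 = {u0, u4}
  B1 = {u1}
  B2 = {u2}
  B3 = {u3}
  B4 = {v0, v4}
  B5 = {v1}
  B6 = {v2}
  B7 = {v3}
u0 ∈ B0, v0 ∈ B4 → different blocks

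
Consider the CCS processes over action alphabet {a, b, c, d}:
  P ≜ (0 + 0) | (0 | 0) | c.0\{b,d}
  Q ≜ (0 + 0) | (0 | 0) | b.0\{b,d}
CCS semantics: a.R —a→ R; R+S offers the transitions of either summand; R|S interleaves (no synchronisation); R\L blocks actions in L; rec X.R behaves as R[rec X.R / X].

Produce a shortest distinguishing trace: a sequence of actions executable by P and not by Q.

c

LTS(P): 2 reachable states
  u0 = (0 + 0) | (0 | 0) | c.0\{b,d} :: ··c··> u1
  u1 = (0 + 0) | (0 | 0) | 0\{b,d} :: ∅
LTS(Q): 2 reachable states
  v0 = (0 + 0) | (0 | 0) | b.0\{b,d} :: ··b··> v1
  v1 = (0 + 0) | (0 | 0) | 0\{b,d} :: ∅
Executing c from P (initial set {u0}):
  [1] c ⇒ {u1}
  — P admits the full trace.
Executing c from Q (initial set {v0}):
  [1] c ⇒ no successor for Q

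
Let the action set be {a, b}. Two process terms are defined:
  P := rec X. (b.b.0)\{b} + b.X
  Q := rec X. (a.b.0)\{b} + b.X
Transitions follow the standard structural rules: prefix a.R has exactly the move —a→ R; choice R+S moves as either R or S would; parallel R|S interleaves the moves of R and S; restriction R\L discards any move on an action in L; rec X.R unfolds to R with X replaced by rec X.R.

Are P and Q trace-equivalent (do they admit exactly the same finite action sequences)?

Reachable graph of P (1 states):
  s0 = rec X. (b.b.0)\{b} + b.X ⊢ --b--▸ s0
Reachable graph of Q (2 states):
  t0 = rec X. (a.b.0)\{b} + b.X ⊢ --a--▸ t1, --b--▸ t0
  t1 = (b.0)\{b} ⊢ deadlocked
Executing a from Q (initial set {t0}):
  after a @ step 1: {t1}
  Q completes σ.
Executing a from P (initial set {s0}):
  after a @ step 1: ∅  — P cannot continue

traces(P) ≠ traces(Q) — witness ⟨a⟩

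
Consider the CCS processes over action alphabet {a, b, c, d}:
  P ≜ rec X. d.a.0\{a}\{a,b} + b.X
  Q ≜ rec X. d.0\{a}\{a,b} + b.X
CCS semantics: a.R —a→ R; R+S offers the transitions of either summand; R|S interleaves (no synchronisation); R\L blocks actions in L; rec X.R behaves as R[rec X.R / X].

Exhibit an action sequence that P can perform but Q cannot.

da

Reachable graph of P (3 states):
  s0 = rec X. d.a.0\{a}\{a,b} + b.X has moves =b=> s0, =d=> s1
  s1 = a.0\{a}\{a,b} has moves =a=> s2
  s2 = 0\{a}\{a,b} has moves ·
Reachable graph of Q (2 states):
  t0 = rec X. d.0\{a}\{a,b} + b.X has moves =b=> t0, =d=> t1
  t1 = 0\{a}\{a,b} has moves ·
Run σ = ⟨da⟩ on P: start {s0}
  step 1 (d): {s1}
  step 2 (a): {s2}
  P completes σ.
Run σ = ⟨da⟩ on Q: start {t0}
  step 1 (d): {t1}
  step 2 (a): no successor for Q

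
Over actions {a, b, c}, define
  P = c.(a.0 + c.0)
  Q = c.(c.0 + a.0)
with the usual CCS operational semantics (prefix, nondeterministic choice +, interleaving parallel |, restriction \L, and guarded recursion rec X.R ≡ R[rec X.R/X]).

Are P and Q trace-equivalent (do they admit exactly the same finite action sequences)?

P's transition system — 3 states:
  m0 = c.(a.0 + c.0) :: ··c··> m1
  m1 = a.0 + c.0 :: ··a··> m2, ··c··> m2
  m2 = 0 :: ∅
Q's transition system — 3 states:
  n0 = c.(c.0 + a.0) :: ··c··> n1
  n1 = c.0 + a.0 :: ··a··> n2, ··c··> n2
  n2 = 0 :: ∅
Coarsest stable partition (strong bisimilarity classes):
  B0 = {m0, n0}
  B1 = {m1, n1}
  B2 = {m2, n2}
m0 ∈ B0, n0 ∈ B0 → same block
Bisimilar ⇒ trace-equivalent.

YES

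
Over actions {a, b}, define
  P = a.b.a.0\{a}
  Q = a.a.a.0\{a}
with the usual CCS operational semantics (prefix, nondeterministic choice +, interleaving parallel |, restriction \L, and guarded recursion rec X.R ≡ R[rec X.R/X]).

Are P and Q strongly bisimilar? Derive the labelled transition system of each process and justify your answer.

P ≁ Q

Reachable graph of P (4 states):
  m0 = a.b.a.0\{a} → --a--▸ m1
  m1 = b.a.0\{a} → --b--▸ m2
  m2 = a.0\{a} → --a--▸ m3
  m3 = 0\{a} → (no moves)
Reachable graph of Q (4 states):
  n0 = a.a.a.0\{a} → --a--▸ n1
  n1 = a.a.0\{a} → --a--▸ n2
  n2 = a.0\{a} → --a--▸ n3
  n3 = 0\{a} → (no moves)
Coarsest stable partition (strong bisimilarity classes):
  B0 = {m0}
  B1 = {m1}
  B2 = {m2, n2}
  B3 = {m3, n3}
  B4 = {n0}
  B5 = {n1}
m0 ∈ B0, n0 ∈ B4 → different blocks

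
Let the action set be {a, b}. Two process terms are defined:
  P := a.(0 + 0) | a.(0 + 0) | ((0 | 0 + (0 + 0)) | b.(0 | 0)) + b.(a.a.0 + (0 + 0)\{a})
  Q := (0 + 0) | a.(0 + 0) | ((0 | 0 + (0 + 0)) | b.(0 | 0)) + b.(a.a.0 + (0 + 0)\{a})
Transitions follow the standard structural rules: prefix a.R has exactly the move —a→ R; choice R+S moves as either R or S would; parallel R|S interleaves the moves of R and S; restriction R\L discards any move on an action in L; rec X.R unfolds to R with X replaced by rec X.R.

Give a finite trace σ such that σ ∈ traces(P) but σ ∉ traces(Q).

aa

P's transition system — 11 states:
  s0 = a.(0 + 0) | a.(0 + 0) | ((0 | 0 + (0 + 0)) | b.(0 | 0)) + b.(a.a.0 + (0 + 0)\{a}) has moves -a-> s1, -a-> s2, -b-> s3, -b-> s4
  s1 = (0 + 0) | a.(0 + 0) | ((0 | 0 + (0 + 0)) | b.(0 | 0)) has moves -a-> s5, -b-> s6
  s2 = a.(0 + 0) | (0 + 0) | ((0 | 0 + (0 + 0)) | b.(0 | 0)) has moves -a-> s5, -b-> s7
  s3 = a.(0 + 0) | a.(0 + 0) | ((0 | 0 + (0 + 0)) | (0 | 0)) has moves -a-> s6, -a-> s7
  s4 = a.a.0 + (0 + 0)\{a} has moves -a-> s8
  s5 = (0 + 0) | (0 + 0) | ((0 | 0 + (0 + 0)) | b.(0 | 0)) has moves -b-> s9
  s6 = (0 + 0) | a.(0 + 0) | ((0 | 0 + (0 + 0)) | (0 | 0)) has moves -a-> s9
  s7 = a.(0 + 0) | (0 + 0) | ((0 | 0 + (0 + 0)) | (0 | 0)) has moves -a-> s9
  s8 = a.0 has moves -a-> s10
  s9 = (0 + 0) | (0 + 0) | ((0 | 0 + (0 + 0)) | (0 | 0)) has moves ∅
  s10 = 0 has moves ∅
Q's transition system — 7 states:
  t0 = (0 + 0) | a.(0 + 0) | ((0 | 0 + (0 + 0)) | b.(0 | 0)) + b.(a.a.0 + (0 + 0)\{a}) has moves -a-> t1, -b-> t2, -b-> t3
  t1 = (0 + 0) | (0 + 0) | ((0 | 0 + (0 + 0)) | b.(0 | 0)) has moves -b-> t4
  t2 = (0 + 0) | a.(0 + 0) | ((0 | 0 + (0 + 0)) | (0 | 0)) has moves -a-> t4
  t3 = a.a.0 + (0 + 0)\{a} has moves -a-> t5
  t4 = (0 + 0) | (0 + 0) | ((0 | 0 + (0 + 0)) | (0 | 0)) has moves ∅
  t5 = a.0 has moves -a-> t6
  t6 = 0 has moves ∅
Run σ = ⟨aa⟩ on P: start {s0}
  step 1 (a): {s1, s2}
  step 2 (a): {s5}
  — P admits the full trace.
Run σ = ⟨aa⟩ on Q: start {t0}
  step 1 (a): {t1}
  step 2 (a): ∅ (Q stuck)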